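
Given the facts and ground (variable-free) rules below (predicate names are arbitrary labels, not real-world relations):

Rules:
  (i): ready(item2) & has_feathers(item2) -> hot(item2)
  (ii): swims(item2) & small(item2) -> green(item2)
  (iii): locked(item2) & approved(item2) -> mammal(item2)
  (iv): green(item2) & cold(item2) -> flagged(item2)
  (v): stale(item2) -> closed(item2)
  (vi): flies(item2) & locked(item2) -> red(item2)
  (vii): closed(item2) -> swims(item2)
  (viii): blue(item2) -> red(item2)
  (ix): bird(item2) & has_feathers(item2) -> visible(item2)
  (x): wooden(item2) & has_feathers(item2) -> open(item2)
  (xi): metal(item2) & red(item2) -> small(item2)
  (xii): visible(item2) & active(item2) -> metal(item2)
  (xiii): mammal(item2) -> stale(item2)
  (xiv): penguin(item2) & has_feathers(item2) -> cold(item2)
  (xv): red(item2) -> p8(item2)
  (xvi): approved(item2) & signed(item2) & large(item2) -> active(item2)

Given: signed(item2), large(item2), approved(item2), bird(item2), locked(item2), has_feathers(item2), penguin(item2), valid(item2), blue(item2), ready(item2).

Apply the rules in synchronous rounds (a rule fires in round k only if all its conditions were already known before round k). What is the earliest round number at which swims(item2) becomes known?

[1] (i) [ready(item2) & has_feathers(item2) -> hot(item2)]; (iii) [locked(item2) & approved(item2) -> mammal(item2)]; (viii) [blue(item2) -> red(item2)]; (ix) [bird(item2) & has_feathers(item2) -> visible(item2)]; (xiv) [penguin(item2) & has_feathers(item2) -> cold(item2)]; (xvi) [approved(item2) & signed(item2) & large(item2) -> active(item2)]. ⇒ new: hot(item2), mammal(item2), red(item2), visible(item2), cold(item2), active(item2).
[2] (xii) [visible(item2) & active(item2) -> metal(item2)]; (xiii) [mammal(item2) -> stale(item2)]; (xv) [red(item2) -> p8(item2)]. ⇒ new: metal(item2), stale(item2), p8(item2).
[3] (v) [stale(item2) -> closed(item2)]; (xi) [metal(item2) & red(item2) -> small(item2)]. ⇒ new: closed(item2), small(item2).
[4] (vii) [closed(item2) -> swims(item2)]. ⇒ new: swims(item2).
swims(item2) first appears in round 4.

4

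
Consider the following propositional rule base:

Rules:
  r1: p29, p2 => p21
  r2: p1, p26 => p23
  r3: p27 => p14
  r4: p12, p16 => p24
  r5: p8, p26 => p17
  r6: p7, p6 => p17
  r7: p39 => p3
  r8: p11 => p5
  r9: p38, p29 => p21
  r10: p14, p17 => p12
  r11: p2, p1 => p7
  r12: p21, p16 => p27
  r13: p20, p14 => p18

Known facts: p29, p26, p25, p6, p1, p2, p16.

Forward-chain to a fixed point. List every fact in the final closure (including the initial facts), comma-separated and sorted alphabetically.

p1, p12, p14, p16, p17, p2, p21, p23, p24, p25, p26, p27, p29, p6, p7

Round 1 fires r1, r2, r11, giving p21, p23, p7.
Round 2 fires r6, r12, giving p17, p27.
Round 3 fires r3, giving p14.
Round 4 fires r10, giving p12.
Round 5 fires r4, giving p24.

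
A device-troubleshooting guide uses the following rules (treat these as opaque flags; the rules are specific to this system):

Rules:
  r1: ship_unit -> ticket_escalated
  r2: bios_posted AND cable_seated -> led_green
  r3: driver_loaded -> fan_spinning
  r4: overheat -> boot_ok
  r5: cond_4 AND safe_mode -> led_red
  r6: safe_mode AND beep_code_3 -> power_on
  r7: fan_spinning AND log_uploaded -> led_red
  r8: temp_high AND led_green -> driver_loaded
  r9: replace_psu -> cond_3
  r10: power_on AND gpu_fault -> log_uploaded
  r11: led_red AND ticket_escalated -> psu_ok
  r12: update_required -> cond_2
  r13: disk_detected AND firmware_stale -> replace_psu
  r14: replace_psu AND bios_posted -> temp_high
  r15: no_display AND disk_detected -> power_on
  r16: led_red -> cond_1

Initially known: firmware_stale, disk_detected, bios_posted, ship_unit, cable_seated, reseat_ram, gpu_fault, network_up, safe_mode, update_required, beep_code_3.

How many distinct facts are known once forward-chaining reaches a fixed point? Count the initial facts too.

Round 1: r1 [ship_unit -> ticket_escalated]; r2 [bios_posted AND cable_seated -> led_green]; r6 [safe_mode AND beep_code_3 -> power_on]; r12 [update_required -> cond_2]; r13 [disk_detected AND firmware_stale -> replace_psu]. Adds ticket_escalated, led_green, power_on, cond_2, replace_psu.
Round 2: r9 [replace_psu -> cond_3]; r10 [power_on AND gpu_fault -> log_uploaded]; r14 [replace_psu AND bios_posted -> temp_high]. Adds cond_3, log_uploaded, temp_high.
Round 3: r8 [temp_high AND led_green -> driver_loaded]. Adds driver_loaded.
Round 4: r3 [driver_loaded -> fan_spinning]. Adds fan_spinning.
Round 5: r7 [fan_spinning AND log_uploaded -> led_red]. Adds led_red.
Round 6: r11 [led_red AND ticket_escalated -> psu_ok]; r16 [led_red -> cond_1]. Adds psu_ok, cond_1.
Closure: {beep_code_3, bios_posted, cable_seated, cond_1, cond_2, cond_3, disk_detected, driver_loaded, fan_spinning, firmware_stale, gpu_fault, led_green, led_red, log_uploaded, network_up, power_on, psu_ok, replace_psu, reseat_ram, safe_mode, ship_unit, temp_high, ticket_escalated, update_required} — 24 facts.

24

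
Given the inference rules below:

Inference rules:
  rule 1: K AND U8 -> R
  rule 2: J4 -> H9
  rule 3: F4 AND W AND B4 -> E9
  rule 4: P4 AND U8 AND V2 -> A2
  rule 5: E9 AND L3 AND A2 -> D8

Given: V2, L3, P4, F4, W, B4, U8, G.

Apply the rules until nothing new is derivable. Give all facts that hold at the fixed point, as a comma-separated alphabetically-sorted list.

A2, B4, D8, E9, F4, G, L3, P4, U8, V2, W

Round 1: rule 3 [F4 AND W AND B4 -> E9]; rule 4 [P4 AND U8 AND V2 -> A2]. New: E9, A2.
Round 2: rule 5 [E9 AND L3 AND A2 -> D8]. New: D8.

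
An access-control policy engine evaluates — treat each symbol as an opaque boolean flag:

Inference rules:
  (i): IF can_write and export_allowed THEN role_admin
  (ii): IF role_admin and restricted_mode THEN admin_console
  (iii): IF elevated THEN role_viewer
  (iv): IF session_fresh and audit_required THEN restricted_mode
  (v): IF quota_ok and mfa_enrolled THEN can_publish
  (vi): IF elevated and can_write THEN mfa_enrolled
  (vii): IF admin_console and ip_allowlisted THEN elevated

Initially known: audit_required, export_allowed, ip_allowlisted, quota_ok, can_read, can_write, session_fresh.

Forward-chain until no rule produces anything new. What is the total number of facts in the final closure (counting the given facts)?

14

Round 1: (i) [IF can_write and export_allowed THEN role_admin]; (iv) [IF session_fresh and audit_required THEN restricted_mode]. Adds role_admin, restricted_mode.
Round 2: (ii) [IF role_admin and restricted_mode THEN admin_console]. Adds admin_console.
Round 3: (vii) [IF admin_console and ip_allowlisted THEN elevated]. Adds elevated.
Round 4: (iii) [IF elevated THEN role_viewer]; (vi) [IF elevated and can_write THEN mfa_enrolled]. Adds role_viewer, mfa_enrolled.
Round 5: (v) [IF quota_ok and mfa_enrolled THEN can_publish]. Adds can_publish.
Closure: {admin_console, audit_required, can_publish, can_read, can_write, elevated, export_allowed, ip_allowlisted, mfa_enrolled, quota_ok, restricted_mode, role_admin, role_viewer, session_fresh} — 14 facts.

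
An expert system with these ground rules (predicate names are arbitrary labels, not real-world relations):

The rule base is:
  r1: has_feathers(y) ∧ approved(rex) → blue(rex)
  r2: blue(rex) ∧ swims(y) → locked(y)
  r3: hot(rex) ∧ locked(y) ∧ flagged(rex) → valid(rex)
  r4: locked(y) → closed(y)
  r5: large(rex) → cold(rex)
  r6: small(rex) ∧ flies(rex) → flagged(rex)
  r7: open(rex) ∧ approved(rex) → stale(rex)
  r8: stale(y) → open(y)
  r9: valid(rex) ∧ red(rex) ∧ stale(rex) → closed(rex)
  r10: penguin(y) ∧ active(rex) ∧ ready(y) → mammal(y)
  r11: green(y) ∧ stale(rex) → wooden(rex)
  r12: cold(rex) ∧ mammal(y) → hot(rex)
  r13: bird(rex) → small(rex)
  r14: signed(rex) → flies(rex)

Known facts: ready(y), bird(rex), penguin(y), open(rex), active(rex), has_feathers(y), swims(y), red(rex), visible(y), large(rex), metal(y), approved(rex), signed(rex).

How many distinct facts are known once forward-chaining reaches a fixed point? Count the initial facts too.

25

Round 1: r1 [has_feathers(y) ∧ approved(rex) → blue(rex)]; r5 [large(rex) → cold(rex)]; r7 [open(rex) ∧ approved(rex) → stale(rex)]; r10 [penguin(y) ∧ active(rex) ∧ ready(y) → mammal(y)]; r13 [bird(rex) → small(rex)]; r14 [signed(rex) → flies(rex)]. New: blue(rex), cold(rex), stale(rex), mammal(y), small(rex), flies(rex).
Round 2: r2 [blue(rex) ∧ swims(y) → locked(y)]; r6 [small(rex) ∧ flies(rex) → flagged(rex)]; r12 [cold(rex) ∧ mammal(y) → hot(rex)]. New: locked(y), flagged(rex), hot(rex).
Round 3: r3 [hot(rex) ∧ locked(y) ∧ flagged(rex) → valid(rex)]; r4 [locked(y) → closed(y)]. New: valid(rex), closed(y).
Round 4: r9 [valid(rex) ∧ red(rex) ∧ stale(rex) → closed(rex)]. New: closed(rex).
Closure: {active(rex), approved(rex), bird(rex), blue(rex), closed(rex), closed(y), cold(rex), flagged(rex), flies(rex), has_feathers(y), hot(rex), large(rex), locked(y), mammal(y), metal(y), open(rex), penguin(y), ready(y), red(rex), signed(rex), small(rex), stale(rex), swims(y), valid(rex), visible(y)} — 25 facts.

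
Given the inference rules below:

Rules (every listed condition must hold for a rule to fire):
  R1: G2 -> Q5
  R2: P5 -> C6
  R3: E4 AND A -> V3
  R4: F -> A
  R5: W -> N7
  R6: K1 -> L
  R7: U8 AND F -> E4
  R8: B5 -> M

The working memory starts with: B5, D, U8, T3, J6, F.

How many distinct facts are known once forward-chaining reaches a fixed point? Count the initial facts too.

10

Round 1 — R4, R7, R8, derive A, E4, M.
Round 2 — R3, derive V3.
Closure: {A, B5, D, E4, F, J6, M, T3, U8, V3} — 10 facts.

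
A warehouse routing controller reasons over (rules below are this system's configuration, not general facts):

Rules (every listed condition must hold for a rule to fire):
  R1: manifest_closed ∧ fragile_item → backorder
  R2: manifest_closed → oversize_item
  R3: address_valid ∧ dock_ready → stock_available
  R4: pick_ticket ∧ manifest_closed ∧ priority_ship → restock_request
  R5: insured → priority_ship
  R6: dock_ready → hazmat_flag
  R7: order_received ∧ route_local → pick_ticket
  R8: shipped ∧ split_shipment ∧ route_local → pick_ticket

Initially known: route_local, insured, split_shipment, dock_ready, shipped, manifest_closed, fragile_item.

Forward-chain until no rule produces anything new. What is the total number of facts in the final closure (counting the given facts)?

13

Round 1: R1 [manifest_closed ∧ fragile_item → backorder]; R2 [manifest_closed → oversize_item]; R5 [insured → priority_ship]; R6 [dock_ready → hazmat_flag]; R8 [shipped ∧ split_shipment ∧ route_local → pick_ticket]. Adds backorder, oversize_item, priority_ship, hazmat_flag, pick_ticket.
Round 2: R4 [pick_ticket ∧ manifest_closed ∧ priority_ship → restock_request]. Adds restock_request.
Closure: {backorder, dock_ready, fragile_item, hazmat_flag, insured, manifest_closed, oversize_item, pick_ticket, priority_ship, restock_request, route_local, shipped, split_shipment} — 13 facts.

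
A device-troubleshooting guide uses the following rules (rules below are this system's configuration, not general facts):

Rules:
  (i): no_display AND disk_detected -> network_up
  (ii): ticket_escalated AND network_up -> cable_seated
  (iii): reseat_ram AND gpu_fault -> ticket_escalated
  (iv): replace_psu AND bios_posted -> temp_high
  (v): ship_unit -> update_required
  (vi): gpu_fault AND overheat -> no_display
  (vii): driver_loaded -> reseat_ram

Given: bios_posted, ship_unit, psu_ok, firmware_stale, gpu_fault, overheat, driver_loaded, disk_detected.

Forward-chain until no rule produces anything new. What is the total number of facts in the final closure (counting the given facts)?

[1] (v) [ship_unit -> update_required]; (vi) [gpu_fault AND overheat -> no_display]; (vii) [driver_loaded -> reseat_ram]. ⇒ new: update_required, no_display, reseat_ram.
[2] (i) [no_display AND disk_detected -> network_up]; (iii) [reseat_ram AND gpu_fault -> ticket_escalated]. ⇒ new: network_up, ticket_escalated.
[3] (ii) [ticket_escalated AND network_up -> cable_seated]. ⇒ new: cable_seated.
Closure: {bios_posted, cable_seated, disk_detected, driver_loaded, firmware_stale, gpu_fault, network_up, no_display, overheat, psu_ok, reseat_ram, ship_unit, ticket_escalated, update_required} — 14 facts.

14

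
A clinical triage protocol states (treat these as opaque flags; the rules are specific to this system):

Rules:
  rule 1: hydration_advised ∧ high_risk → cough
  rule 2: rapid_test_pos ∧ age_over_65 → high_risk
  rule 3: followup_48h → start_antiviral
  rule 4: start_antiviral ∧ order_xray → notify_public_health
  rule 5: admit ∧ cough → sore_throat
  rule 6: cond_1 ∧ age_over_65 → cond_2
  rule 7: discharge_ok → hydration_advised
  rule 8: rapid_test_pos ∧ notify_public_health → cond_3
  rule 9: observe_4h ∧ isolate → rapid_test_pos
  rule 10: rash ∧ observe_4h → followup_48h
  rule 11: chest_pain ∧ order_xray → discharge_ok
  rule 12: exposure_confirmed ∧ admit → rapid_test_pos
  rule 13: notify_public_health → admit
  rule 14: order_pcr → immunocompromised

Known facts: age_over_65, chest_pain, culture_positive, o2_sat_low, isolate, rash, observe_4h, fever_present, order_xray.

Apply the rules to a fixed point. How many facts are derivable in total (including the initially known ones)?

Round 1: rule 9 [observe_4h ∧ isolate → rapid_test_pos]; rule 10 [rash ∧ observe_4h → followup_48h]; rule 11 [chest_pain ∧ order_xray → discharge_ok]. New: rapid_test_pos, followup_48h, discharge_ok.
Round 2: rule 2 [rapid_test_pos ∧ age_over_65 → high_risk]; rule 3 [followup_48h → start_antiviral]; rule 7 [discharge_ok → hydration_advised]. New: high_risk, start_antiviral, hydration_advised.
Round 3: rule 1 [hydration_advised ∧ high_risk → cough]; rule 4 [start_antiviral ∧ order_xray → notify_public_health]. New: cough, notify_public_health.
Round 4: rule 8 [rapid_test_pos ∧ notify_public_health → cond_3]; rule 13 [notify_public_health → admit]. New: cond_3, admit.
Round 5: rule 5 [admit ∧ cough → sore_throat]. New: sore_throat.
Closure: {admit, age_over_65, chest_pain, cond_3, cough, culture_positive, discharge_ok, fever_present, followup_48h, high_risk, hydration_advised, isolate, notify_public_health, o2_sat_low, observe_4h, order_xray, rapid_test_pos, rash, sore_throat, start_antiviral} — 20 facts.

20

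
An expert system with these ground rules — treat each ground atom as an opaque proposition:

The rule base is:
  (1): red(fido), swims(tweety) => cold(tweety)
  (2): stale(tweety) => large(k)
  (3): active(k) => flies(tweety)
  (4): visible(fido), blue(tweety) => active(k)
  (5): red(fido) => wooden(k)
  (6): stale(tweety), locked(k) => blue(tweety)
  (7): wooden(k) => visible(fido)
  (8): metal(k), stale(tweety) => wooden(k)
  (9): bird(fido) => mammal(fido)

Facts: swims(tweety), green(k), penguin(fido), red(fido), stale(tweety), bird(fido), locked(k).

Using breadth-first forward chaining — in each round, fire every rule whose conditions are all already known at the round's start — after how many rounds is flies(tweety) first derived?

Round 1: (1) [red(fido), swims(tweety) => cold(tweety)]; (2) [stale(tweety) => large(k)]; (5) [red(fido) => wooden(k)]; (6) [stale(tweety), locked(k) => blue(tweety)]; (9) [bird(fido) => mammal(fido)]. New: cold(tweety), large(k), wooden(k), blue(tweety), mammal(fido).
Round 2: (7) [wooden(k) => visible(fido)]. New: visible(fido).
Round 3: (4) [visible(fido), blue(tweety) => active(k)]. New: active(k).
Round 4: (3) [active(k) => flies(tweety)]. New: flies(tweety).
flies(tweety) first appears in round 4.

4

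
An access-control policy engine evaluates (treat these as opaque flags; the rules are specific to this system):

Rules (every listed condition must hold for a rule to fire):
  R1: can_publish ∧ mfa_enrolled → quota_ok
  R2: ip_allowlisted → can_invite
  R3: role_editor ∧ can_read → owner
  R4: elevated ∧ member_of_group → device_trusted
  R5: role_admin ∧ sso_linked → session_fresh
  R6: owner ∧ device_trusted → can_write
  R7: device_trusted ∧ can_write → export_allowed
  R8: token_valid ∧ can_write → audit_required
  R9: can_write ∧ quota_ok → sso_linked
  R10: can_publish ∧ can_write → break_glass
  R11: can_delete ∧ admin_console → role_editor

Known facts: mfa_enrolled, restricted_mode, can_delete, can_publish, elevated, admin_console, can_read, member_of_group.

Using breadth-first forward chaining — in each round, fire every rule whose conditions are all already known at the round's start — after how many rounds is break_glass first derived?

Round 1 — R1, R4, R11, derive quota_ok, device_trusted, role_editor.
Round 2 — R3, derive owner.
Round 3 — R6, derive can_write.
Round 4 — R7, R9, R10, derive export_allowed, sso_linked, break_glass.
break_glass first appears in round 4.

4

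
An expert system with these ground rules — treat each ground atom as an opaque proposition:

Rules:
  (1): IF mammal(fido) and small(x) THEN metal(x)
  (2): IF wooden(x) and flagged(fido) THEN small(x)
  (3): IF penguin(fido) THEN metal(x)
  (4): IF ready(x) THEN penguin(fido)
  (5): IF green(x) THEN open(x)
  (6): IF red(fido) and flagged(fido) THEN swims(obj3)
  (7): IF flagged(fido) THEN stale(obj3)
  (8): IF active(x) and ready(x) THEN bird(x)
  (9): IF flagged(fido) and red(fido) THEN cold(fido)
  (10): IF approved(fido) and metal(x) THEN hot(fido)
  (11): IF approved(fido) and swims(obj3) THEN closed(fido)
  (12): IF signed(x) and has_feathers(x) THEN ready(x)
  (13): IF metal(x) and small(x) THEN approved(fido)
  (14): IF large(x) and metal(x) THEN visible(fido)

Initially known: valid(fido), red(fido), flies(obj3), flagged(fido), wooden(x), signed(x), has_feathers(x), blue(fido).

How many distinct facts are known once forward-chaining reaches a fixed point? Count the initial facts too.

18

[1] (2) [IF wooden(x) and flagged(fido) THEN small(x)]; (6) [IF red(fido) and flagged(fido) THEN swims(obj3)]; (7) [IF flagged(fido) THEN stale(obj3)]; (9) [IF flagged(fido) and red(fido) THEN cold(fido)]; (12) [IF signed(x) and has_feathers(x) THEN ready(x)]. ⇒ new: small(x), swims(obj3), stale(obj3), cold(fido), ready(x).
[2] (4) [IF ready(x) THEN penguin(fido)]. ⇒ new: penguin(fido).
[3] (3) [IF penguin(fido) THEN metal(x)]. ⇒ new: metal(x).
[4] (13) [IF metal(x) and small(x) THEN approved(fido)]. ⇒ new: approved(fido).
[5] (10) [IF approved(fido) and metal(x) THEN hot(fido)]; (11) [IF approved(fido) and swims(obj3) THEN closed(fido)]. ⇒ new: hot(fido), closed(fido).
Closure: {approved(fido), blue(fido), closed(fido), cold(fido), flagged(fido), flies(obj3), has_feathers(x), hot(fido), metal(x), penguin(fido), ready(x), red(fido), signed(x), small(x), stale(obj3), swims(obj3), valid(fido), wooden(x)} — 18 facts.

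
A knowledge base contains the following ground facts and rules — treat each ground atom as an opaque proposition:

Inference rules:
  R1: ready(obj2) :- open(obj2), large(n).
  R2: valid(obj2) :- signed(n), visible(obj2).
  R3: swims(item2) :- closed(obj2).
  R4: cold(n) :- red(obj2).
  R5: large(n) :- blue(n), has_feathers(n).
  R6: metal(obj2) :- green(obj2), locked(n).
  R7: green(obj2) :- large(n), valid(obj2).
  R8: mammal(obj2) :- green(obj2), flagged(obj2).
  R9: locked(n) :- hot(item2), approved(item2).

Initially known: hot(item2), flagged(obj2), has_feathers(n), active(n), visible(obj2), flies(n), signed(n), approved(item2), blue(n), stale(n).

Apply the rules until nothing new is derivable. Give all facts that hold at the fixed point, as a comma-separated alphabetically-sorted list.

Round 1 — R2, R5, R9, derive valid(obj2), large(n), locked(n).
Round 2 — R7, derive green(obj2).
Round 3 — R6, R8, derive metal(obj2), mammal(obj2).

active(n), approved(item2), blue(n), flagged(obj2), flies(n), green(obj2), has_feathers(n), hot(item2), large(n), locked(n), mammal(obj2), metal(obj2), signed(n), stale(n), valid(obj2), visible(obj2)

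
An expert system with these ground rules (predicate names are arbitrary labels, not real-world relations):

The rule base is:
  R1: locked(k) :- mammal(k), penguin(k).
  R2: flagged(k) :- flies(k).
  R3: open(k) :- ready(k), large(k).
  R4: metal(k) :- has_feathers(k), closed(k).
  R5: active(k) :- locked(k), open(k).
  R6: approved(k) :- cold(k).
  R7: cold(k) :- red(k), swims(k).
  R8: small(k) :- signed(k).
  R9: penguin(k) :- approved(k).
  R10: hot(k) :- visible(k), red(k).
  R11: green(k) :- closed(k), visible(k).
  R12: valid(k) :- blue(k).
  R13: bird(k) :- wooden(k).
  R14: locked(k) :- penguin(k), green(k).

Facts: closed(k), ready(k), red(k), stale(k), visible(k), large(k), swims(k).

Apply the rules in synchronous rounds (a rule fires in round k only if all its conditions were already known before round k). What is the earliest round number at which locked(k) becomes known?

4

Round 1 — R3, R7, R10, R11, derive open(k), cold(k), hot(k), green(k).
Round 2 — R6, derive approved(k).
Round 3 — R9, derive penguin(k).
Round 4 — R14, derive locked(k).
locked(k) first appears in round 4.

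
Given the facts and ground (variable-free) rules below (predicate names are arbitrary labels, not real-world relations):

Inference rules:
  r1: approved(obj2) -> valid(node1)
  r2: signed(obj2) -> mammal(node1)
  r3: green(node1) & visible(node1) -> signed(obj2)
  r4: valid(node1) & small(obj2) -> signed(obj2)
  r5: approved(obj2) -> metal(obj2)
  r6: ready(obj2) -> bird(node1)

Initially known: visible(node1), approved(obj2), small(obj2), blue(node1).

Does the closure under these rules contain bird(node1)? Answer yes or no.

no

Round 1: r1 [approved(obj2) -> valid(node1)]; r5 [approved(obj2) -> metal(obj2)]. Adds valid(node1), metal(obj2).
Round 2: r4 [valid(node1) & small(obj2) -> signed(obj2)]. Adds signed(obj2).
Round 3: r2 [signed(obj2) -> mammal(node1)]. Adds mammal(node1).
Fixed point reached. bird(node1) is concluded only by r6; r6 needs ready(obj2) (never derived).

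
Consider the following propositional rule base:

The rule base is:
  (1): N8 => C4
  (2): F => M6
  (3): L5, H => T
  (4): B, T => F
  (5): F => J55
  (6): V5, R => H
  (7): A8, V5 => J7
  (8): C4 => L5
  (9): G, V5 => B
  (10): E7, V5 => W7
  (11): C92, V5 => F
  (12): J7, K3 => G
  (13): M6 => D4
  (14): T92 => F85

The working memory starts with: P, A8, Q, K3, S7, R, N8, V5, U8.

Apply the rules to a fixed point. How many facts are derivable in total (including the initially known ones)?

Round 1: (1) [N8 => C4]; (6) [V5, R => H]; (7) [A8, V5 => J7]. New: C4, H, J7.
Round 2: (8) [C4 => L5]; (12) [J7, K3 => G]. New: L5, G.
Round 3: (3) [L5, H => T]; (9) [G, V5 => B]. New: T, B.
Round 4: (4) [B, T => F]. New: F.
Round 5: (2) [F => M6]; (5) [F => J55]. New: M6, J55.
Round 6: (13) [M6 => D4]. New: D4.
Closure: {A8, B, C4, D4, F, G, H, J55, J7, K3, L5, M6, N8, P, Q, R, S7, T, U8, V5} — 20 facts.

20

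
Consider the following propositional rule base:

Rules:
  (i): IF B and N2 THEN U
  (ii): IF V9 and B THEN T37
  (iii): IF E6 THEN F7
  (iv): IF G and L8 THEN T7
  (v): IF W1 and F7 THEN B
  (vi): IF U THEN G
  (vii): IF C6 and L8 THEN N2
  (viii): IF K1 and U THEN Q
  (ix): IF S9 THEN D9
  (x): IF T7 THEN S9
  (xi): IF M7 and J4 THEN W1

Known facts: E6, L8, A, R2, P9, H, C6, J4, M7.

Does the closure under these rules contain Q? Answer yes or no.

Round 1: (iii) [IF E6 THEN F7]; (vii) [IF C6 and L8 THEN N2]; (xi) [IF M7 and J4 THEN W1]. New: F7, N2, W1.
Round 2: (v) [IF W1 and F7 THEN B]. New: B.
Round 3: (i) [IF B and N2 THEN U]. New: U.
Round 4: (vi) [IF U THEN G]. New: G.
Round 5: (iv) [IF G and L8 THEN T7]. New: T7.
Round 6: (x) [IF T7 THEN S9]. New: S9.
Round 7: (ix) [IF S9 THEN D9]. New: D9.
Fixed point reached. Q is concluded only by (viii); (viii) needs K1 (never derived).

no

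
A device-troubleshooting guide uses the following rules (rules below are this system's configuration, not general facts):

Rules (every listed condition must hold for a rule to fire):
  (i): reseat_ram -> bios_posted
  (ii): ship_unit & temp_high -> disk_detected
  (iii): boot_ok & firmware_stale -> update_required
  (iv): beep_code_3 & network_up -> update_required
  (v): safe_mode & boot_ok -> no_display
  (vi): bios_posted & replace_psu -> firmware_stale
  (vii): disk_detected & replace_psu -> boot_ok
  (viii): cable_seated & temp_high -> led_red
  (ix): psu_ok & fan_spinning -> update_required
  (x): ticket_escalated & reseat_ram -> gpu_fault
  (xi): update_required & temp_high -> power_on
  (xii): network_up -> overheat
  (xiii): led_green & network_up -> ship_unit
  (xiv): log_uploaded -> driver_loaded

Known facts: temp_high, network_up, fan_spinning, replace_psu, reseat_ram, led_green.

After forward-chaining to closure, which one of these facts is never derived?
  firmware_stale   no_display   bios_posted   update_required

no_display

Round 1 — (i), (xii), (xiii), derive bios_posted, overheat, ship_unit.
Round 2 — (ii), (vi), derive disk_detected, firmware_stale.
Round 3 — (vii), derive boot_ok.
Round 4 — (iii), derive update_required.
Round 5 — (xi), derive power_on.
Derived: firmware_stale (round 2), update_required (round 4), bios_posted (round 1). no_display never appears in any round.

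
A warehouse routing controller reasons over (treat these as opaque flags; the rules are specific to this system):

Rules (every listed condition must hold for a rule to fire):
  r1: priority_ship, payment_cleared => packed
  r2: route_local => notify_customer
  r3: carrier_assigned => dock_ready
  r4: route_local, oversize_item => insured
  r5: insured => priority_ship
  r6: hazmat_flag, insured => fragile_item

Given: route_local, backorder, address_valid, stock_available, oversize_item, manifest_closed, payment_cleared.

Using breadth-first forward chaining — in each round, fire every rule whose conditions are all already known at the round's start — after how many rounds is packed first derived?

3

Round 1: r2 [route_local => notify_customer]; r4 [route_local, oversize_item => insured]. New: notify_customer, insured.
Round 2: r5 [insured => priority_ship]. New: priority_ship.
Round 3: r1 [priority_ship, payment_cleared => packed]. New: packed.
packed first appears in round 3.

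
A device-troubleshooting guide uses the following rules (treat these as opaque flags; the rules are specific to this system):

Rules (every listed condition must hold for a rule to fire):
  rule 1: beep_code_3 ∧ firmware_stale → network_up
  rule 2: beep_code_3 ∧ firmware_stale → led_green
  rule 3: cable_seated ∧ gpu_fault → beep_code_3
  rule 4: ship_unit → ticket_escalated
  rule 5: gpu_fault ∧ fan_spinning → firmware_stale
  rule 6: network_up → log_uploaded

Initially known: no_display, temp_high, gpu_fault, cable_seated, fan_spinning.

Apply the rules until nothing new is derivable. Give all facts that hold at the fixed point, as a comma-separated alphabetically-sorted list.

beep_code_3, cable_seated, fan_spinning, firmware_stale, gpu_fault, led_green, log_uploaded, network_up, no_display, temp_high

Round 1 fires rule 3, rule 5, giving beep_code_3, firmware_stale.
Round 2 fires rule 1, rule 2, giving network_up, led_green.
Round 3 fires rule 6, giving log_uploaded.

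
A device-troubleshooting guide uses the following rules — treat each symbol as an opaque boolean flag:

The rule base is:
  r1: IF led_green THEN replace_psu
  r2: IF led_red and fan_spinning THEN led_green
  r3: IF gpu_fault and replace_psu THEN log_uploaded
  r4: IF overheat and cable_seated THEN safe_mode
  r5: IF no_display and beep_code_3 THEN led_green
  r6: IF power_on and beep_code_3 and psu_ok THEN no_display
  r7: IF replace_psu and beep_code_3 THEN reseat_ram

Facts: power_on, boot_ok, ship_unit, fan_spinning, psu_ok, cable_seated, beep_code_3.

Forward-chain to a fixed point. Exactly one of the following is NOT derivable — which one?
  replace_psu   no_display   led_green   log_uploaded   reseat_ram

log_uploaded

Round 1: r6 [IF power_on and beep_code_3 and psu_ok THEN no_display]. New: no_display.
Round 2: r5 [IF no_display and beep_code_3 THEN led_green]. New: led_green.
Round 3: r1 [IF led_green THEN replace_psu]. New: replace_psu.
Round 4: r7 [IF replace_psu and beep_code_3 THEN reseat_ram]. New: reseat_ram.
Derived: no_display (round 1), replace_psu (round 3), led_green (round 2), reseat_ram (round 4). log_uploaded never appears in any round.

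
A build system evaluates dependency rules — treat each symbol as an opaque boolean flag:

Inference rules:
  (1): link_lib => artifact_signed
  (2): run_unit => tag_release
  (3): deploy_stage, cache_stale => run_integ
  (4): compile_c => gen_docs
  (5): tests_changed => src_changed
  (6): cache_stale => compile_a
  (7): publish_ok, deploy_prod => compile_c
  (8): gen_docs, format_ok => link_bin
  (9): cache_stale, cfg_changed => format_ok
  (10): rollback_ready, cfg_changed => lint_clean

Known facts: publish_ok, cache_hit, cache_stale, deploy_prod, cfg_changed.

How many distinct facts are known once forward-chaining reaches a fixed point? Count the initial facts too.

10

Round 1 — (6), (7), (9), derive compile_a, compile_c, format_ok.
Round 2 — (4), derive gen_docs.
Round 3 — (8), derive link_bin.
Closure: {cache_hit, cache_stale, cfg_changed, compile_a, compile_c, deploy_prod, format_ok, gen_docs, link_bin, publish_ok} — 10 facts.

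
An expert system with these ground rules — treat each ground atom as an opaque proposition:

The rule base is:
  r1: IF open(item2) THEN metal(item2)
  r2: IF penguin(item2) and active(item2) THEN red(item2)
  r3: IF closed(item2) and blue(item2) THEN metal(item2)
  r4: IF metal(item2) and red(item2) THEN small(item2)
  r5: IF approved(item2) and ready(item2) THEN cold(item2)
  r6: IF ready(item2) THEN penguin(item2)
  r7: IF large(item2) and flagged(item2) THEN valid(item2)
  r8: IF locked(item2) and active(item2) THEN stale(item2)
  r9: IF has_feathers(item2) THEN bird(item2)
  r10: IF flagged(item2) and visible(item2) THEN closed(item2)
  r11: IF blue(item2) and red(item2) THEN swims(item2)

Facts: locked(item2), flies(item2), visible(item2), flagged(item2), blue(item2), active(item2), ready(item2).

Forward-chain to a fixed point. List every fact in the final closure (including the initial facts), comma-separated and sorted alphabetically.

active(item2), blue(item2), closed(item2), flagged(item2), flies(item2), locked(item2), metal(item2), penguin(item2), ready(item2), red(item2), small(item2), stale(item2), swims(item2), visible(item2)

Round 1 — r6, r8, r10, derive penguin(item2), stale(item2), closed(item2).
Round 2 — r2, r3, derive red(item2), metal(item2).
Round 3 — r4, r11, derive small(item2), swims(item2).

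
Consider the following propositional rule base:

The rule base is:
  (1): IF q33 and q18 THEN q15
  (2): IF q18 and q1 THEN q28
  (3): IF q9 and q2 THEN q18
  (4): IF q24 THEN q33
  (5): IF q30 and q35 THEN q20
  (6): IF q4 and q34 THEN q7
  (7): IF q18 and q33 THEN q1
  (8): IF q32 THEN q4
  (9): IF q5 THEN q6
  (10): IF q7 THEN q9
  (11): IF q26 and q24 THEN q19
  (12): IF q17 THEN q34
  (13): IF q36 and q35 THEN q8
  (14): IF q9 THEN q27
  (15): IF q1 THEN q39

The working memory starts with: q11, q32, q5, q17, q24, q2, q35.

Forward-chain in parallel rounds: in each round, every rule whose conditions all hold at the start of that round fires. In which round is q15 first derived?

5

Round 1 fires (4), (8), (9), (12), giving q33, q4, q6, q34.
Round 2 fires (6), giving q7.
Round 3 fires (10), giving q9.
Round 4 fires (3), (14), giving q18, q27.
Round 5 fires (1), (7), giving q15, q1.
q15 first appears in round 5.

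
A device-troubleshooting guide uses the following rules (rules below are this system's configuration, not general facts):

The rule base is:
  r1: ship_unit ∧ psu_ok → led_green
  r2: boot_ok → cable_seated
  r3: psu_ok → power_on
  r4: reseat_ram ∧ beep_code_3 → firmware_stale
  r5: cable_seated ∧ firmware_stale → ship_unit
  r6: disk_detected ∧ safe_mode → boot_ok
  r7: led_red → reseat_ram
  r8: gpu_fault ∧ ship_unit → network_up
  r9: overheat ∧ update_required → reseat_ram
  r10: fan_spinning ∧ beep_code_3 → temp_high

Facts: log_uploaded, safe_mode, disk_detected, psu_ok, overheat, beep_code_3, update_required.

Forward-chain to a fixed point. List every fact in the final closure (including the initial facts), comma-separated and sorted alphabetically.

beep_code_3, boot_ok, cable_seated, disk_detected, firmware_stale, led_green, log_uploaded, overheat, power_on, psu_ok, reseat_ram, safe_mode, ship_unit, update_required

[1] r3 [psu_ok → power_on]; r6 [disk_detected ∧ safe_mode → boot_ok]; r9 [overheat ∧ update_required → reseat_ram]. ⇒ new: power_on, boot_ok, reseat_ram.
[2] r2 [boot_ok → cable_seated]; r4 [reseat_ram ∧ beep_code_3 → firmware_stale]. ⇒ new: cable_seated, firmware_stale.
[3] r5 [cable_seated ∧ firmware_stale → ship_unit]. ⇒ new: ship_unit.
[4] r1 [ship_unit ∧ psu_ok → led_green]. ⇒ new: led_green.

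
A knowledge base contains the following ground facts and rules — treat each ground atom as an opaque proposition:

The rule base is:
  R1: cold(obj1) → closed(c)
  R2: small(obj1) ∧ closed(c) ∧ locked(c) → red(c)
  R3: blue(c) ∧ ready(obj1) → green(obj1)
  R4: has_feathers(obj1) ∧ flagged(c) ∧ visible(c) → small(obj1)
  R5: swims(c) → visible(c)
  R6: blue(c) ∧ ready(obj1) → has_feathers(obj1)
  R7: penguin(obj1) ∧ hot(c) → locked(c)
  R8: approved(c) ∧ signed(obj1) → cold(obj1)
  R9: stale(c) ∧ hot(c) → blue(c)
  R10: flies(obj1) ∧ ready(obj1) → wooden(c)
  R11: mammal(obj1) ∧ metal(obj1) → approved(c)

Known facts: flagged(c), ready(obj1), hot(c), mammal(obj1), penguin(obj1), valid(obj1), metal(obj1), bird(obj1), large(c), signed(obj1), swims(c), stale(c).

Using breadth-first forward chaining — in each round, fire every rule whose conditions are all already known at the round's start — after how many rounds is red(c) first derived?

Round 1: R5 [swims(c) → visible(c)]; R7 [penguin(obj1) ∧ hot(c) → locked(c)]; R9 [stale(c) ∧ hot(c) → blue(c)]; R11 [mammal(obj1) ∧ metal(obj1) → approved(c)]. Adds visible(c), locked(c), blue(c), approved(c).
Round 2: R3 [blue(c) ∧ ready(obj1) → green(obj1)]; R6 [blue(c) ∧ ready(obj1) → has_feathers(obj1)]; R8 [approved(c) ∧ signed(obj1) → cold(obj1)]. Adds green(obj1), has_feathers(obj1), cold(obj1).
Round 3: R1 [cold(obj1) → closed(c)]; R4 [has_feathers(obj1) ∧ flagged(c) ∧ visible(c) → small(obj1)]. Adds closed(c), small(obj1).
Round 4: R2 [small(obj1) ∧ closed(c) ∧ locked(c) → red(c)]. Adds red(c).
red(c) first appears in round 4.

4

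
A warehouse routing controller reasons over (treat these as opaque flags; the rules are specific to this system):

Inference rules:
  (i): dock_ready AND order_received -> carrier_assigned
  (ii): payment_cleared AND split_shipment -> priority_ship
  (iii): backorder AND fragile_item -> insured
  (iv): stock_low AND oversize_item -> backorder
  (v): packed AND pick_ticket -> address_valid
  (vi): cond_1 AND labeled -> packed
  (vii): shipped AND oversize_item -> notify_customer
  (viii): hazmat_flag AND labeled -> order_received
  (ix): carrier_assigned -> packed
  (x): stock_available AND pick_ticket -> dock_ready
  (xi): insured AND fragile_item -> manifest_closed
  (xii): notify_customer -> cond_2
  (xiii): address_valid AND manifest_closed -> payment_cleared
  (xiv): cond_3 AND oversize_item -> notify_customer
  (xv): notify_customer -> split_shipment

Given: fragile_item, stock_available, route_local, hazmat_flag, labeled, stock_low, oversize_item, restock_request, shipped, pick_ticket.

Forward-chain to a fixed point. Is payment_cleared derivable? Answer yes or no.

yes

Round 1 — (iv), (vii), (viii), (x), derive backorder, notify_customer, order_received, dock_ready.
Round 2 — (i), (iii), (xii), (xv), derive carrier_assigned, insured, cond_2, split_shipment.
Round 3 — (ix), (xi), derive packed, manifest_closed.
Round 4 — (v), derive address_valid.
Round 5 — (xiii), derive payment_cleared.
Round 6 — (ii), derive priority_ship.
payment_cleared appears in round 5, so it is derivable.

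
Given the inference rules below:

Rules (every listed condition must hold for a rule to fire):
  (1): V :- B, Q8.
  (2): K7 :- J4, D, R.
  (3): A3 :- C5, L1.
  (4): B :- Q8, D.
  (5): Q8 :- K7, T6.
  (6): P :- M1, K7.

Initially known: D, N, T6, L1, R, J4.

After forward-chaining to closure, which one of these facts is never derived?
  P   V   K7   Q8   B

P

Round 1 fires (2), giving K7.
Round 2 fires (5), giving Q8.
Round 3 fires (4), giving B.
Round 4 fires (1), giving V.
Derived: V (round 4), K7 (round 1), B (round 3), Q8 (round 2). P never appears in any round.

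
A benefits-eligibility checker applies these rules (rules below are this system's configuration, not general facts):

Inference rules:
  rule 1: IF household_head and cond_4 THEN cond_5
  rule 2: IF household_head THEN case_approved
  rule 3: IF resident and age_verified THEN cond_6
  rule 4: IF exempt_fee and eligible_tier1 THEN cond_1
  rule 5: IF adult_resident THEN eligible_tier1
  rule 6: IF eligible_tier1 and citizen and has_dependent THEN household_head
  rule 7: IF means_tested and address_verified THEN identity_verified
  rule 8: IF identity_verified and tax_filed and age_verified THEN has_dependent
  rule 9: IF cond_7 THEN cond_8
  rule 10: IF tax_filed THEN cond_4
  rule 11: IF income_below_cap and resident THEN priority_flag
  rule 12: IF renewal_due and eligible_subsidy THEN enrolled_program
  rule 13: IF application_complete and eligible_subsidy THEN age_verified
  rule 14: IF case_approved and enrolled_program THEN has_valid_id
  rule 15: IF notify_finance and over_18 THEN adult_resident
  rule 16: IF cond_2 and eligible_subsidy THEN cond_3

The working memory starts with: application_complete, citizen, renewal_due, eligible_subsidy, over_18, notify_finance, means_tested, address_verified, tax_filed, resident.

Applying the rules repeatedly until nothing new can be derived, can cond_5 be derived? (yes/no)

Round 1: rule 7 [IF means_tested and address_verified THEN identity_verified]; rule 10 [IF tax_filed THEN cond_4]; rule 12 [IF renewal_due and eligible_subsidy THEN enrolled_program]; rule 13 [IF application_complete and eligible_subsidy THEN age_verified]; rule 15 [IF notify_finance and over_18 THEN adult_resident]. New: identity_verified, cond_4, enrolled_program, age_verified, adult_resident.
Round 2: rule 3 [IF resident and age_verified THEN cond_6]; rule 5 [IF adult_resident THEN eligible_tier1]; rule 8 [IF identity_verified and tax_filed and age_verified THEN has_dependent]. New: cond_6, eligible_tier1, has_dependent.
Round 3: rule 6 [IF eligible_tier1 and citizen and has_dependent THEN household_head]. New: household_head.
Round 4: rule 1 [IF household_head and cond_4 THEN cond_5]; rule 2 [IF household_head THEN case_approved]. New: cond_5, case_approved.
Round 5: rule 14 [IF case_approved and enrolled_program THEN has_valid_id]. New: has_valid_id.
cond_5 appears in round 4, so it is derivable.

yes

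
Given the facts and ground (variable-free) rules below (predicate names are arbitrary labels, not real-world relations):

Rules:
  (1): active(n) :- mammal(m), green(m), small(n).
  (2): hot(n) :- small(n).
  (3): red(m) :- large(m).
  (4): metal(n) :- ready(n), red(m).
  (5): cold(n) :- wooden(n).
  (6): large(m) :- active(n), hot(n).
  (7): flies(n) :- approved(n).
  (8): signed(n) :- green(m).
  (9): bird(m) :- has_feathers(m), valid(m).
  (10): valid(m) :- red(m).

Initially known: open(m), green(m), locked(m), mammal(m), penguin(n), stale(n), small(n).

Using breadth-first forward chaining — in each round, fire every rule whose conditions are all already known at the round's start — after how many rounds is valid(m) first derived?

Round 1 — (1), (2), (8), derive active(n), hot(n), signed(n).
Round 2 — (6), derive large(m).
Round 3 — (3), derive red(m).
Round 4 — (10), derive valid(m).
valid(m) first appears in round 4.

4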